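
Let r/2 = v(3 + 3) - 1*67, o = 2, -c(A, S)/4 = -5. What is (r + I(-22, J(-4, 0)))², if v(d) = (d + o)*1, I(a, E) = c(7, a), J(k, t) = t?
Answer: 9604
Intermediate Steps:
c(A, S) = 20 (c(A, S) = -4*(-5) = 20)
I(a, E) = 20
v(d) = 2 + d (v(d) = (d + 2)*1 = (2 + d)*1 = 2 + d)
r = -118 (r = 2*((2 + (3 + 3)) - 1*67) = 2*((2 + 6) - 67) = 2*(8 - 67) = 2*(-59) = -118)
(r + I(-22, J(-4, 0)))² = (-118 + 20)² = (-98)² = 9604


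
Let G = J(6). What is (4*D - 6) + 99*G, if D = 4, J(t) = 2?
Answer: 208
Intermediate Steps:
G = 2
(4*D - 6) + 99*G = (4*4 - 6) + 99*2 = (16 - 6) + 198 = 10 + 198 = 208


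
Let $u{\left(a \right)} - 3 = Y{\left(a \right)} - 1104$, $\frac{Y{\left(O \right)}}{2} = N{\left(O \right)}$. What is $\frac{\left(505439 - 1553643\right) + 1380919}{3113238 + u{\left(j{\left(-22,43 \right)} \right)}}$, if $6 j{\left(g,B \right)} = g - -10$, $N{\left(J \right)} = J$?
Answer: $\frac{332715}{3112133} \approx 0.10691$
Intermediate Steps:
$j{\left(g,B \right)} = \frac{5}{3} + \frac{g}{6}$ ($j{\left(g,B \right)} = \frac{g - -10}{6} = \frac{g + 10}{6} = \frac{10 + g}{6} = \frac{5}{3} + \frac{g}{6}$)
$Y{\left(O \right)} = 2 O$
$u{\left(a \right)} = -1101 + 2 a$ ($u{\left(a \right)} = 3 + \left(2 a - 1104\right) = 3 + \left(-1104 + 2 a\right) = -1101 + 2 a$)
$\frac{\left(505439 - 1553643\right) + 1380919}{3113238 + u{\left(j{\left(-22,43 \right)} \right)}} = \frac{\left(505439 - 1553643\right) + 1380919}{3113238 - \left(1101 - 2 \left(\frac{5}{3} + \frac{1}{6} \left(-22\right)\right)\right)} = \frac{\left(505439 - 1553643\right) + 1380919}{3113238 - \left(1101 - 2 \left(\frac{5}{3} - \frac{11}{3}\right)\right)} = \frac{-1048204 + 1380919}{3113238 + \left(-1101 + 2 \left(-2\right)\right)} = \frac{332715}{3113238 - 1105} = \frac{332715}{3112133}$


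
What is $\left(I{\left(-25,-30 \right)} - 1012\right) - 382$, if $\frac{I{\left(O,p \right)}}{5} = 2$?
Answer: $-1384$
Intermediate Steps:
$I{\left(O,p \right)} = 10$ ($I{\left(O,p \right)} = 5 \cdot 2 = 10$)
$\left(I{\left(-25,-30 \right)} - 1012\right) - 382 = \left(10 - 1012\right) - 382 = -1002 - 382 = -1384$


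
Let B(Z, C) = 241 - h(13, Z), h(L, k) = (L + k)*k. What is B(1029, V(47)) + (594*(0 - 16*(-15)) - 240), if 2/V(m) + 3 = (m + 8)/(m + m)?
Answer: -929657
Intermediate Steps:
V(m) = 2/(-3 + (8 + m)/(2*m)) (V(m) = 2/(-3 + (m + 8)/(m + m)) = 2/(-3 + (8 + m)/((2*m))) = 2/(-3 + (8 + m)*(1/(2*m))) = 2/(-3 + (8 + m)/(2*m)))
h(L, k) = k*(L + k)
B(Z, C) = 241 - Z*(13 + Z)
B(1029, V(47)) + (594*(0 - 16*(-15)) - 240) = (241 - 1*1029*(13 + 1029)) + (594*(0 - 16*(-15)) - 240) = (241 - 1*1029*1042) + (594*(0 + 240) - 240) = (241 - 1072218) + (594*240 - 240) = -1071977 + (142560 - 240) = -1071977 + 142320 = -929657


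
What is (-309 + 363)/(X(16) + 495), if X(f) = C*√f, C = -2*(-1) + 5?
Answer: 54/523 ≈ 0.10325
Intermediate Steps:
C = 7 (C = 2 + 5 = 7)
X(f) = 7*√f
(-309 + 363)/(X(16) + 495) = (-309 + 363)/(7*√16 + 495) = 54/(7*4 + 495) = 54/(28 + 495) = 54/523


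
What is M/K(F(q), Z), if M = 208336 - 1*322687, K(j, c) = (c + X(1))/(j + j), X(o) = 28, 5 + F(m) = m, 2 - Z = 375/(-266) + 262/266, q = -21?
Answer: 1581703032/8093 ≈ 1.9544e+5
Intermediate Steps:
Z = 645/266 (Z = 2 - (375/(-266) + 262/266) = 2 - (375*(-1/266) + 262*(1/266)) = 2 - (-375/266 + 131/133) = 2 - 1*(-113/266) = 2 + 113/266 = 645/266 ≈ 2.4248)
F(m) = -5 + m
K(j, c) = (28 + c)/(2*j) (K(j, c) = (c + 28)/(j + j) = (28 + c)/((2*j)) = (28 + c)*(1/(2*j)) = (28 + c)/(2*j))
M = -114351 (M = 208336 - 322687 = -114351)
M/K(F(q), Z) = -114351*2*(-5 - 21)/(28 + 645/266) = -114351/((½)*(8093/266)/(-26)) = -114351/((½)*(-1/26)*(8093/266)) = -114351/(-8093/13832) = -114351*(-13832/8093) = 1581703032/8093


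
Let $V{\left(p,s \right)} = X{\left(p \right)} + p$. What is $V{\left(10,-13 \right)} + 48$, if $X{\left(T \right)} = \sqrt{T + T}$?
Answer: $58 + 2 \sqrt{5} \approx 62.472$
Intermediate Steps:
$X{\left(T \right)} = \sqrt{2} \sqrt{T}$ ($X{\left(T \right)} = \sqrt{2 T} = \sqrt{2} \sqrt{T}$)
$V{\left(p,s \right)} = p + \sqrt{2} \sqrt{p}$ ($V{\left(p,s \right)} = \sqrt{2} \sqrt{p} + p = p + \sqrt{2} \sqrt{p}$)
$V{\left(10,-13 \right)} + 48 = \left(10 + \sqrt{2} \sqrt{10}\right) + 48 = \left(10 + 2 \sqrt{5}\right) + 48 = 58 + 2 \sqrt{5}$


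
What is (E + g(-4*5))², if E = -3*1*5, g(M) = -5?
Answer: 400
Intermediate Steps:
E = -15 (E = -3*5 = -15)
(E + g(-4*5))² = (-15 - 5)² = (-20)² = 400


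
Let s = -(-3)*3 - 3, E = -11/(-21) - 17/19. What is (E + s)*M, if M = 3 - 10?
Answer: -2246/57 ≈ -39.404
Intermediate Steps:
E = -148/399 (E = -11*(-1/21) - 17*1/19 = 11/21 - 17/19 = -148/399 ≈ -0.37093)
M = -7
s = 6 (s = -3*(-3) - 3 = 9 - 3 = 6)
(E + s)*M = (-148/399 + 6)*(-7) = (2246/399)*(-7) = -2246/57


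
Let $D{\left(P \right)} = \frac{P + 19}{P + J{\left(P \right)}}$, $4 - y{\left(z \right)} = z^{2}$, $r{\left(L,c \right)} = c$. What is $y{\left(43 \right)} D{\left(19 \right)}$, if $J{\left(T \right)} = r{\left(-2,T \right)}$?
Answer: $-1845$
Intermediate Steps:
$J{\left(T \right)} = T$
$y{\left(z \right)} = 4 - z^{2}$
$D{\left(P \right)} = \frac{19 + P}{2 P}$ ($D{\left(P \right)} = \frac{P + 19}{P + P} = \frac{19 + P}{2 P}$)
$y{\left(43 \right)} D{\left(19 \right)} = \left(4 - 43^{2}\right) \frac{19 + 19}{2 \cdot 19} = \left(4 - 1849\right) \frac{1}{2} \cdot \frac{1}{19} \cdot 38 = \left(4 - 1849\right) 1 = \left(-1845\right) 1 = -1845$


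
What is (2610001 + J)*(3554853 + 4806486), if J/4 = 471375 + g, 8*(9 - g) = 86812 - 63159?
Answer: 74979646936719/2 ≈ 3.7490e+13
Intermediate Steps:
g = -23581/8 (g = 9 - (86812 - 63159)/8 = 9 - 1/8*23653 = 9 - 23653/8 = -23581/8 ≈ -2947.6)
J = 3747419/2 (J = 4*(471375 - 23581/8) = 4*(3747419/8) = 3747419/2 ≈ 1.8737e+6)
(2610001 + J)*(3554853 + 4806486) = (2610001 + 3747419/2)*(3554853 + 4806486) = (8967421/2)*8361339 = 74979646936719/2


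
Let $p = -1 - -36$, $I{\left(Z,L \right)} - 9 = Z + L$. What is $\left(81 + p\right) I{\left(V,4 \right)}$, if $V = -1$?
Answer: $1392$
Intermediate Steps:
$I{\left(Z,L \right)} = 9 + L + Z$ ($I{\left(Z,L \right)} = 9 + \left(Z + L\right) = 9 + \left(L + Z\right) = 9 + L + Z$)
$p = 35$ ($p = -1 + 36 = 35$)
$\left(81 + p\right) I{\left(V,4 \right)} = \left(81 + 35\right) \left(9 + 4 - 1\right) = 116 \cdot 12 = 1392$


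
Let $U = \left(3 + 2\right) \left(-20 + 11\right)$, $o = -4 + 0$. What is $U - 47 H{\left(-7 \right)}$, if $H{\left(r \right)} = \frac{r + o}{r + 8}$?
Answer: $472$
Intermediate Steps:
$o = -4$
$U = -45$ ($U = 5 \left(-9\right) = -45$)
$H{\left(r \right)} = \frac{-4 + r}{8 + r}$ ($H{\left(r \right)} = \frac{r - 4}{r + 8} = \frac{-4 + r}{8 + r}$)
$U - 47 H{\left(-7 \right)} = -45 - 47 \frac{-4 - 7}{8 - 7} = -45 - 47 \cdot 1^{-1} \left(-11\right) = -45 - 47 \cdot 1 \left(-11\right) = -45 - -517 = -45 + 517 = 472$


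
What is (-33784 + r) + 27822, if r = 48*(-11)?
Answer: -6490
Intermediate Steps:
r = -528
(-33784 + r) + 27822 = (-33784 - 528) + 27822 = -34312 + 27822 = -6490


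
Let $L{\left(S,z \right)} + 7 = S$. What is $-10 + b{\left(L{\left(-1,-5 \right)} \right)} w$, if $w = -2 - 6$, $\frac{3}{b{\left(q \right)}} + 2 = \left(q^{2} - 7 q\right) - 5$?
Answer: $- \frac{1154}{113} \approx -10.212$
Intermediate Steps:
$L{\left(S,z \right)} = -7 + S$
$b{\left(q \right)} = \frac{3}{-7 + q^{2} - 7 q}$ ($b{\left(q \right)} = \frac{3}{-2 - \left(5 - q^{2} + 7 q\right)} = \frac{3}{-7 + q^{2} - 7 q}$)
$w = -8$ ($w = -2 - 6 = -8$)
$-10 + b{\left(L{\left(-1,-5 \right)} \right)} w = -10 + \frac{3}{-7 + \left(-7 - 1\right)^{2} - 7 \left(-7 - 1\right)} \left(-8\right) = -10 + \frac{3}{-7 + \left(-8\right)^{2} - -56} \left(-8\right) = -10 + \frac{3}{-7 + 64 + 56} \left(-8\right) = -10 + \frac{3}{113} \left(-8\right) = -10 - \frac{24}{113} = - \frac{1154}{113}$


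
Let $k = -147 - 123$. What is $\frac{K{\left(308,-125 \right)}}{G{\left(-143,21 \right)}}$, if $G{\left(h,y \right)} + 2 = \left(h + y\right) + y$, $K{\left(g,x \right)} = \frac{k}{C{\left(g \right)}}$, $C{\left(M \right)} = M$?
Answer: $\frac{135}{15862} \approx 0.0085109$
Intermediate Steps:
$k = -270$ ($k = -147 - 123 = -270$)
$K{\left(g,x \right)} = - \frac{270}{g}$
$G{\left(h,y \right)} = -2 + h + 2 y$ ($G{\left(h,y \right)} = -2 + \left(\left(h + y\right) + y\right) = -2 + \left(h + 2 y\right) = -2 + h + 2 y$)
$\frac{K{\left(308,-125 \right)}}{G{\left(-143,21 \right)}} = \frac{\left(-270\right) \frac{1}{308}}{-2 - 143 + 2 \cdot 21} = \frac{\left(-270\right) \frac{1}{308}}{-2 - 143 + 42} = - \frac{135}{154 \left(-103\right)} = \left(- \frac{135}{154}\right) \left(- \frac{1}{103}\right) = \frac{135}{15862}$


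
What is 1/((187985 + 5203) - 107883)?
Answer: 1/85305 ≈ 1.1723e-5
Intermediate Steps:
1/((187985 + 5203) - 107883) = 1/(193188 - 107883) = 1/85305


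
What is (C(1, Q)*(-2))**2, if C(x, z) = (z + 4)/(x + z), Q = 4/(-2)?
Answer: 16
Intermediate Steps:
Q = -2 (Q = 4*(-1/2) = -2)
C(x, z) = (4 + z)/(x + z)
(C(1, Q)*(-2))**2 = (((4 - 2)/(1 - 2))*(-2))**2 = ((2/(-1))*(-2))**2 = (-1*2*(-2))**2 = (-2*(-2))**2 = 4**2 = 16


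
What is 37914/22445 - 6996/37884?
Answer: 9691733/6441715 ≈ 1.5045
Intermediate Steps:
37914/22445 - 6996/37884 = 37914*(1/22445) - 6996*1/37884 = 37914/22445 - 53/287 = 9691733/6441715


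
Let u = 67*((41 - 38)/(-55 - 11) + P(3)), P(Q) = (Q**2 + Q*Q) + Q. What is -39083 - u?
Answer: -890713/22 ≈ -40487.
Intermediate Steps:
P(Q) = Q + 2*Q**2 (P(Q) = (Q**2 + Q**2) + Q = 2*Q**2 + Q = Q + 2*Q**2)
u = 30887/22 (u = 67*((41 - 38)/(-55 - 11) + 3*(1 + 2*3)) = 67*(3/(-66) + 3*(1 + 6)) = 67*(3*(-1/66) + 3*7) = 67*(-1/22 + 21) = 67*(461/22) = 30887/22 ≈ 1404.0)
-39083 - u = -39083 - 1*30887/22 = -39083 - 30887/22 = -890713/22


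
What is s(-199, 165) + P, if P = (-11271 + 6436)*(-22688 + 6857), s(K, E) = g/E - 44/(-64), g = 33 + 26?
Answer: 202073219159/2640 ≈ 7.6543e+7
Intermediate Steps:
g = 59
s(K, E) = 11/16 + 59/E (s(K, E) = 59/E - 44/(-64) = 59/E - 44*(-1/64) = 59/E + 11/16 = 11/16 + 59/E)
P = 76542885 (P = -4835*(-15831) = 76542885)
s(-199, 165) + P = (11/16 + 59/165) + 76542885 = 2759/2640 + 76542885 = 202073219159/2640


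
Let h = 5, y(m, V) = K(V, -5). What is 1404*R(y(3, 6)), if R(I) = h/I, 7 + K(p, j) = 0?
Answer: -7020/7 ≈ -1002.9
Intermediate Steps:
K(p, j) = -7 (K(p, j) = -7 + 0 = -7)
y(m, V) = -7
R(I) = 5/I
1404*R(y(3, 6)) = 1404*(5/(-7)) = 1404*(5*(-⅐)) = 1404*(-5/7) = -7020/7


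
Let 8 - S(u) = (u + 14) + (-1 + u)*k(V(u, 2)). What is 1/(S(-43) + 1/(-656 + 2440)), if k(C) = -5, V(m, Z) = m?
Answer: -1784/326471 ≈ -0.0054645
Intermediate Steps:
S(u) = -11 + 4*u (S(u) = 8 - ((u + 14) + (-1 + u)*(-5)) = 8 - ((14 + u) + (5 - 5*u)) = 8 - (19 - 4*u) = 8 + (-19 + 4*u) = -11 + 4*u)
1/(S(-43) + 1/(-656 + 2440)) = 1/((-11 + 4*(-43)) + 1/(-656 + 2440)) = 1/((-11 - 172) + 1/1784) = 1/(-183 + 1/1784) = 1/(-326471/1784) = -1784/326471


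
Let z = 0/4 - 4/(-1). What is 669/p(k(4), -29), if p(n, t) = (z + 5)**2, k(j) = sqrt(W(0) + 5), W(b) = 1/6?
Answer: 223/27 ≈ 8.2593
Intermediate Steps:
W(b) = 1/6
z = 4 (z = 0*(1/4) - 4*(-1) = 0 + 4 = 4)
k(j) = sqrt(186)/6 (k(j) = sqrt(1/6 + 5) = sqrt(31/6) = sqrt(186)/6)
p(n, t) = 81 (p(n, t) = (4 + 5)**2 = 9**2 = 81)
669/p(k(4), -29) = 669/81 = 669*(1/81) = 223/27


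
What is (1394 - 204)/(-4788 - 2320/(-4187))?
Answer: -2491265/10022518 ≈ -0.24857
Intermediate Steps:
(1394 - 204)/(-4788 - 2320/(-4187)) = 1190/(-4788 - 2320*(-1/4187)) = 1190/(-4788 + 2320/4187) = 1190/(-20045036/4187) = 1190*(-4187/20045036) = -2491265/10022518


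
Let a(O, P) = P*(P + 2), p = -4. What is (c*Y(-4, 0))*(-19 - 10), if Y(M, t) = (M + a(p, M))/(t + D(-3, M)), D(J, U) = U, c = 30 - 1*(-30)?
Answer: 1740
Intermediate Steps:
c = 60 (c = 30 + 30 = 60)
a(O, P) = P*(2 + P)
Y(M, t) = (M + M*(2 + M))/(M + t) (Y(M, t) = (M + M*(2 + M))/(t + M) = (M + M*(2 + M))/(M + t))
(c*Y(-4, 0))*(-19 - 10) = (60*(-4*(3 - 4)/(-4 + 0)))*(-19 - 10) = (60*(-4*(-1)/(-4)))*(-29) = (60*(-4*(-¼)*(-1)))*(-29) = (60*(-1))*(-29) = -60*(-29) = 1740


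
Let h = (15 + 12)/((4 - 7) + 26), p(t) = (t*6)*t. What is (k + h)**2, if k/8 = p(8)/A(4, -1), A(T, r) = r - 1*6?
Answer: 4965598089/25921 ≈ 1.9157e+5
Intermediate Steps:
p(t) = 6*t**2 (p(t) = (6*t)*t = 6*t**2)
A(T, r) = -6 + r (A(T, r) = r - 6 = -6 + r)
h = 27/23 (h = 27/(-3 + 26) = 27/23 ≈ 1.1739)
k = -3072/7 (k = 8*((6*8**2)/(-6 - 1)) = 8*((6*64)/(-7)) = 8*(384*(-1/7)) = 8*(-384/7) = -3072/7 ≈ -438.86)
(k + h)**2 = (-3072/7 + 27/23)**2 = (-70467/161)**2 = 4965598089/25921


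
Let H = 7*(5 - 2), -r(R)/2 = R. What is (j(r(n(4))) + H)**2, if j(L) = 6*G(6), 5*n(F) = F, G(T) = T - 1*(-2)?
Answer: 4761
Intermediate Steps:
G(T) = 2 + T (G(T) = T + 2 = 2 + T)
n(F) = F/5
r(R) = -2*R
H = 21 (H = 7*3 = 21)
j(L) = 48 (j(L) = 6*(2 + 6) = 6*8 = 48)
(j(r(n(4))) + H)**2 = (48 + 21)**2 = 69**2 = 4761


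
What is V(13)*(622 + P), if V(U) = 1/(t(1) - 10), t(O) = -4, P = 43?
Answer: -95/2 ≈ -47.500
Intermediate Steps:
V(U) = -1/14 (V(U) = 1/(-4 - 10) = 1/(-14) = -1/14)
V(13)*(622 + P) = -(622 + 43)/14 = -1/14*665 = -95/2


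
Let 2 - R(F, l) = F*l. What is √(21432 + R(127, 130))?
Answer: 2*√1231 ≈ 70.171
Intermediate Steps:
R(F, l) = 2 - F*l
√(21432 + R(127, 130)) = √(21432 + (2 - 1*127*130)) = √(21432 + (2 - 16510)) = √(21432 - 16508) = √4924 = 2*√1231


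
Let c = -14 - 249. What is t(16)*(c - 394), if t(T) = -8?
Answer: 5256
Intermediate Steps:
c = -263
t(16)*(c - 394) = -8*(-263 - 394) = -8*(-657) = 5256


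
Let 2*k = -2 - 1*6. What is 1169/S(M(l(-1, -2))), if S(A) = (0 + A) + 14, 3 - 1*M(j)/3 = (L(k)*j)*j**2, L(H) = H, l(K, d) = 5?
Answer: 1169/1523 ≈ 0.76756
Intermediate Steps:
k = -4 (k = (-2 - 1*6)/2 = (-2 - 6)/2 = (1/2)*(-8) = -4)
M(j) = 9 + 12*j**3 (M(j) = 9 - 3*(-4*j)*j**2 = 9 - (-12)*j**3 = 9 + 12*j**3)
S(A) = 14 + A (S(A) = A + 14 = 14 + A)
1169/S(M(l(-1, -2))) = 1169/(14 + (9 + 12*5**3)) = 1169/(14 + (9 + 12*125)) = 1169/(14 + (9 + 1500)) = 1169/(14 + 1509) = 1169/1523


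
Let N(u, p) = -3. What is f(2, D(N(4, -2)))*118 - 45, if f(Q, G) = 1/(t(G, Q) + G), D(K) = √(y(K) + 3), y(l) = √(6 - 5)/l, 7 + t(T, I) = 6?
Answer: 129/5 + 236*√6/5 ≈ 141.42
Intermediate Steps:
t(T, I) = -1 (t(T, I) = -7 + 6 = -1)
y(l) = 1/l (y(l) = √1/l = 1/l)
D(K) = √(3 + 1/K) (D(K) = √(1/K + 3) = √(3 + 1/K))
f(Q, G) = 1/(-1 + G)
f(2, D(N(4, -2)))*118 - 45 = 118/(-1 + √(3 + 1/(-3))) - 45 = 118/(-1 + √(3 - ⅓)) - 45 = 118/(-1 + √(8/3)) - 45 = 118/(-1 + 2*√6/3) - 45 = -45 + 118/(-1 + 2*√6/3)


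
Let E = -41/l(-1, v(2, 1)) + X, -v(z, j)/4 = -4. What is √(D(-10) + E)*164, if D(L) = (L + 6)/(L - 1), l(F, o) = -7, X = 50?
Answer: 492*√37037/77 ≈ 1229.7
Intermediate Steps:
v(z, j) = 16 (v(z, j) = -4*(-4) = 16)
D(L) = (6 + L)/(-1 + L)
E = 391/7 (E = -41/(-7) + 50 = -41*(-⅐) + 50 = 41/7 + 50 = 391/7 ≈ 55.857)
√(D(-10) + E)*164 = √((6 - 10)/(-1 - 10) + 391/7)*164 = √(-4/(-11) + 391/7)*164 = √(-1/11*(-4) + 391/7)*164 = √(4/11 + 391/7)*164 = √(4329/77)*164 = (3*√37037/77)*164 = 492*√37037/77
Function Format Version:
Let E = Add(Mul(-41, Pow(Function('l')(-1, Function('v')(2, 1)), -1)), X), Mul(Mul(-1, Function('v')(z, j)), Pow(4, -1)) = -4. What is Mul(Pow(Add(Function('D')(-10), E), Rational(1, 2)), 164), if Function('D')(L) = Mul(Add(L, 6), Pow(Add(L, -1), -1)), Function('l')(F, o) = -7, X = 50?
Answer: Mul(Rational(492, 77), Pow(37037, Rational(1, 2))) ≈ 1229.7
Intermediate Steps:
Function('v')(z, j) = 16 (Function('v')(z, j) = Mul(-4, -4) = 16)
Function('D')(L) = Mul(Pow(Add(-1, L), -1), Add(6, L)) (Function('D')(L) = Mul(Add(6, L), Pow(Add(-1, L), -1)) = Mul(Pow(Add(-1, L), -1), Add(6, L)))
E = Rational(391, 7) (E = Add(Mul(-41, Pow(-7, -1)), 50) = Add(Mul(-41, Rational(-1, 7)), 50) = Add(Rational(41, 7), 50) = Rational(391, 7) ≈ 55.857)
Mul(Pow(Add(Function('D')(-10), E), Rational(1, 2)), 164) = Mul(Pow(Add(Mul(Pow(Add(-1, -10), -1), Add(6, -10)), Rational(391, 7)), Rational(1, 2)), 164) = Mul(Pow(Add(Mul(Pow(-11, -1), -4), Rational(391, 7)), Rational(1, 2)), 164) = Mul(Pow(Add(Mul(Rational(-1, 11), -4), Rational(391, 7)), Rational(1, 2)), 164) = Mul(Pow(Add(Rational(4, 11), Rational(391, 7)), Rational(1, 2)), 164) = Mul(Pow(Rational(4329, 77), Rational(1, 2)), 164) = Mul(Mul(Rational(3, 77), Pow(37037, Rational(1, 2))), 164) = Mul(Rational(492, 77), Pow(37037, Rational(1, 2)))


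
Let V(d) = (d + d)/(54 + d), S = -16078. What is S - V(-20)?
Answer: -273306/17 ≈ -16077.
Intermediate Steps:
V(d) = 2*d/(54 + d) (V(d) = (2*d)/(54 + d) = 2*d/(54 + d))
S - V(-20) = -16078 - 2*(-20)/(54 - 20) = -16078 - 2*(-20)/34 = -16078 - 1*(-20/17) = -16078 + 20/17 = -273306/17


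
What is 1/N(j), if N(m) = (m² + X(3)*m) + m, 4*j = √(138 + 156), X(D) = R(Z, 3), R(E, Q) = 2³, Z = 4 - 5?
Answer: -8/501 + 16*√6/1169 ≈ 0.017558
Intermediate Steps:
Z = -1
R(E, Q) = 8
X(D) = 8
j = 7*√6/4 (j = √(138 + 156)/4 = √294/4 = (7*√6)/4 = 7*√6/4 ≈ 4.2866)
N(m) = m² + 9*m (N(m) = (m² + 8*m) + m = m² + 9*m)
1/N(j) = 1/((7*√6/4)*(9 + 7*√6/4)) = 1/(7*√6*(9 + 7*√6/4)/4) = 2*√6/(21*(9 + 7*√6/4))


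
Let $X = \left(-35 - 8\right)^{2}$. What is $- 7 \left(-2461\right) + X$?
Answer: $19076$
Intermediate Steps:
$X = 1849$ ($X = \left(-43\right)^{2} = 1849$)
$- 7 \left(-2461\right) + X = - 7 \left(-2461\right) + 1849 = \left(-1\right) \left(-17227\right) + 1849 = 17227 + 1849 = 19076$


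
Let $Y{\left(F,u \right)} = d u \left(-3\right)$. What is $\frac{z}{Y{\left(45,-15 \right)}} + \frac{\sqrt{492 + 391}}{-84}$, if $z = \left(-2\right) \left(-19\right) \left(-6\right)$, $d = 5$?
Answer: $- \frac{76}{75} - \frac{\sqrt{883}}{84} \approx -1.3671$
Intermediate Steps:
$Y{\left(F,u \right)} = - 15 u$ ($Y{\left(F,u \right)} = 5 u \left(-3\right) = - 15 u$)
$z = -228$ ($z = 38 \left(-6\right) = -228$)
$\frac{z}{Y{\left(45,-15 \right)}} + \frac{\sqrt{492 + 391}}{-84} = - \frac{228}{\left(-15\right) \left(-15\right)} + \frac{\sqrt{492 + 391}}{-84} = - \frac{228}{225} + \sqrt{883} \left(- \frac{1}{84}\right) = \left(-228\right) \frac{1}{225} - \frac{\sqrt{883}}{84} = - \frac{76}{75} - \frac{\sqrt{883}}{84}$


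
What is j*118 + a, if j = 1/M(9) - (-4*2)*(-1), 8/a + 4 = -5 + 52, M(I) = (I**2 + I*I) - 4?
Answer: -3203599/3397 ≈ -943.07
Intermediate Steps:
M(I) = -4 + 2*I**2 (M(I) = (I**2 + I**2) - 4 = 2*I**2 - 4 = -4 + 2*I**2)
a = 8/43 (a = 8/(-4 + (-5 + 52)) = 8/(-4 + 47) = 8/43 ≈ 0.18605)
j = -1263/158 (j = 1/(-4 + 2*9**2) - (-4*2)*(-1) = 1/(-4 + 2*81) - (-8)*(-1) = 1/(-4 + 162) - 1*8 = 1/158 - 8 = -1263/158 ≈ -7.9937)
j*118 + a = -1263/158*118 + 8/43 = -74517/79 + 8/43 = -3203599/3397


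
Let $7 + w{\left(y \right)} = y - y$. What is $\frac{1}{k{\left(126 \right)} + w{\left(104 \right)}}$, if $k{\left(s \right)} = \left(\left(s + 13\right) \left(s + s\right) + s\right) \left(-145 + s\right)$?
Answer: $- \frac{1}{667933} \approx -1.4972 \cdot 10^{-6}$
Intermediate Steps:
$k{\left(s \right)} = \left(-145 + s\right) \left(s + 2 s \left(13 + s\right)\right)$ ($k{\left(s \right)} = \left(\left(13 + s\right) 2 s + s\right) \left(-145 + s\right) = \left(2 s \left(13 + s\right) + s\right) \left(-145 + s\right) = \left(s + 2 s \left(13 + s\right)\right) \left(-145 + s\right) = \left(-145 + s\right) \left(s + 2 s \left(13 + s\right)\right)$)
$w{\left(y \right)} = -7$ ($w{\left(y \right)} = -7 + \left(y - y\right) = -7 + 0 = -7$)
$\frac{1}{k{\left(126 \right)} + w{\left(104 \right)}} = \frac{1}{126 \left(-3915 - 33138 + 2 \cdot 126^{2}\right) - 7} = \frac{1}{126 \left(-3915 - 33138 + 2 \cdot 15876\right) - 7} = \frac{1}{126 \left(-3915 - 33138 + 31752\right) - 7} = \frac{1}{126 \left(-5301\right) - 7} = \frac{1}{-667926 - 7} = \frac{1}{-667933} = - \frac{1}{667933}$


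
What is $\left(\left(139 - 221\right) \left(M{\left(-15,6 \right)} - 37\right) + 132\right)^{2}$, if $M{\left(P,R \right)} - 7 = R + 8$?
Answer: $2085136$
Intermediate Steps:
$M{\left(P,R \right)} = 15 + R$ ($M{\left(P,R \right)} = 7 + \left(R + 8\right) = 7 + \left(8 + R\right) = 15 + R$)
$\left(\left(139 - 221\right) \left(M{\left(-15,6 \right)} - 37\right) + 132\right)^{2} = \left(\left(139 - 221\right) \left(\left(15 + 6\right) - 37\right) + 132\right)^{2} = \left(- 82 \left(21 - 37\right) + 132\right)^{2} = \left(\left(-82\right) \left(-16\right) + 132\right)^{2} = \left(1312 + 132\right)^{2} = 1444^{2} = 2085136$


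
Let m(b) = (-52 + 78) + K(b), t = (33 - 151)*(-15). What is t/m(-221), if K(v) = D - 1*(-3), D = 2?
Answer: 1770/31 ≈ 57.097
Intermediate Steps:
t = 1770 (t = -118*(-15) = 1770)
K(v) = 5 (K(v) = 2 - 1*(-3) = 2 + 3 = 5)
m(b) = 31 (m(b) = (-52 + 78) + 5 = 26 + 5 = 31)
t/m(-221) = 1770/31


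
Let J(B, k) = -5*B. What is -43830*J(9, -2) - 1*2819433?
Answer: -847083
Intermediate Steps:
-43830*J(9, -2) - 1*2819433 = -(-219150)*9 - 1*2819433 = -43830*(-45) - 2819433 = 1972350 - 2819433 = -847083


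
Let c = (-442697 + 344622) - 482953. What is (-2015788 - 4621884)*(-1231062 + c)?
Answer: 12028059054480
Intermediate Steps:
c = -581028 (c = -98075 - 482953 = -581028)
(-2015788 - 4621884)*(-1231062 + c) = (-2015788 - 4621884)*(-1231062 - 581028) = -6637672*(-1812090) = 12028059054480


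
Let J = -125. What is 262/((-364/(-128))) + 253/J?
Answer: 1024977/11375 ≈ 90.108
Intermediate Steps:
262/((-364/(-128))) + 253/J = 262/((-364/(-128))) + 253/(-125) = 262/((-364*(-1/128))) + 253*(-1/125) = 262/(91/32) - 253/125 = 262*(32/91) - 253/125 = 8384/91 - 253/125 = 1024977/11375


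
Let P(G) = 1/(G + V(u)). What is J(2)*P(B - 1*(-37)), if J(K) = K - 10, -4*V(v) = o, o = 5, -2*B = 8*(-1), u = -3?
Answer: -32/159 ≈ -0.20126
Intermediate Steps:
B = 4 (B = -4*(-1) = -½*(-8) = 4)
V(v) = -5/4 (V(v) = -¼*5 = -5/4)
J(K) = -10 + K
P(G) = 1/(-5/4 + G) (P(G) = 1/(G - 5/4) = 1/(-5/4 + G))
J(2)*P(B - 1*(-37)) = (-10 + 2)*(4/(-5 + 4*(4 - 1*(-37)))) = -32/(-5 + 4*(4 + 37)) = -32/(-5 + 4*41) = -32/(-5 + 164) = -32/159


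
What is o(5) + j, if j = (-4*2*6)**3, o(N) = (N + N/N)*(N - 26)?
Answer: -110718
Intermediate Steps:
o(N) = (1 + N)*(-26 + N) (o(N) = (N + 1)*(-26 + N) = (1 + N)*(-26 + N))
j = -110592 (j = (-8*6)**3 = (-48)**3 = -110592)
o(5) + j = (-26 + 5**2 - 25*5) - 110592 = (-26 + 25 - 125) - 110592 = -126 - 110592 = -110718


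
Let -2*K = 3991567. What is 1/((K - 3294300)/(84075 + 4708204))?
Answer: -9584558/10580167 ≈ -0.90590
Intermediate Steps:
K = -3991567/2 (K = -½*3991567 = -3991567/2 ≈ -1.9958e+6)
1/((K - 3294300)/(84075 + 4708204)) = 1/((-3991567/2 - 3294300)/(84075 + 4708204)) = 1/(-10580167/2/4792279) = 1/(-10580167/2*1/4792279) = 1/(-10580167/9584558) = -9584558/10580167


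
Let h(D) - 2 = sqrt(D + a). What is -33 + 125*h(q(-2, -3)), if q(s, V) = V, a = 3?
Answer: 217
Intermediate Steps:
h(D) = 2 + sqrt(3 + D) (h(D) = 2 + sqrt(D + 3) = 2 + sqrt(3 + D))
-33 + 125*h(q(-2, -3)) = -33 + 125*(2 + sqrt(3 - 3)) = -33 + 125*(2 + sqrt(0)) = -33 + 125*(2 + 0) = -33 + 125*2 = -33 + 250 = 217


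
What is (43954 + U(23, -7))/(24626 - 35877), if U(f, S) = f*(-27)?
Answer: -43333/11251 ≈ -3.8515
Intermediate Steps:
U(f, S) = -27*f
(43954 + U(23, -7))/(24626 - 35877) = (43954 - 27*23)/(24626 - 35877) = (43954 - 621)/(-11251) = 43333*(-1/11251) = -43333/11251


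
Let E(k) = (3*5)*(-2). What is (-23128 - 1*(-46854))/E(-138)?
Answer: -11863/15 ≈ -790.87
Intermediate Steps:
E(k) = -30 (E(k) = 15*(-2) = -30)
(-23128 - 1*(-46854))/E(-138) = (-23128 - 1*(-46854))/(-30) = (-23128 + 46854)*(-1/30) = 23726*(-1/30) = -11863/15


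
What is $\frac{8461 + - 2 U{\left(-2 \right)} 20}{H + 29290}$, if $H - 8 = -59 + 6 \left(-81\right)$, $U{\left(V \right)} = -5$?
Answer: $\frac{8661}{28753} \approx 0.30122$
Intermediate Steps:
$H = -537$ ($H = 8 + \left(-59 + 6 \left(-81\right)\right) = 8 - 545 = -537$)
$\frac{8461 + - 2 U{\left(-2 \right)} 20}{H + 29290} = \frac{8461 + \left(-2\right) \left(-5\right) 20}{-537 + 29290} = \frac{8461 + 10 \cdot 20}{28753} = \left(8461 + 200\right) \frac{1}{28753} = 8661 \cdot \frac{1}{28753} = \frac{8661}{28753}$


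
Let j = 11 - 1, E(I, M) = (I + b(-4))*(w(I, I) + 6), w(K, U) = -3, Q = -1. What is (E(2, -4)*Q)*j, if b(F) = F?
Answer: 60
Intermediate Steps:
E(I, M) = -12 + 3*I (E(I, M) = (I - 4)*(-3 + 6) = (-4 + I)*3 = -12 + 3*I)
j = 10
(E(2, -4)*Q)*j = ((-12 + 3*2)*(-1))*10 = ((-12 + 6)*(-1))*10 = -6*(-1)*10 = 6*10 = 60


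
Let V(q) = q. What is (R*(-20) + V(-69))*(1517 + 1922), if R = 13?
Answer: -1131431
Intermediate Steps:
(R*(-20) + V(-69))*(1517 + 1922) = (13*(-20) - 69)*(1517 + 1922) = (-260 - 69)*3439 = -329*3439 = -1131431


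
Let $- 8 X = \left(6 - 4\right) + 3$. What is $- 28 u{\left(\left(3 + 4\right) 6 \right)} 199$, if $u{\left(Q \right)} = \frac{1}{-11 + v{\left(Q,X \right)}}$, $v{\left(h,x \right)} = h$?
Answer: $- \frac{5572}{31} \approx -179.74$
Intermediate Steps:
$X = - \frac{5}{8}$ ($X = - \frac{\left(6 - 4\right) + 3}{8} = - \frac{2 + 3}{8} = \left(- \frac{1}{8}\right) 5 = - \frac{5}{8} \approx -0.625$)
$u{\left(Q \right)} = \frac{1}{-11 + Q}$
$- 28 u{\left(\left(3 + 4\right) 6 \right)} 199 = - \frac{28}{-11 + \left(3 + 4\right) 6} \cdot 199 = - \frac{28}{-11 + 7 \cdot 6} \cdot 199 = - \frac{28}{-11 + 42} \cdot 199 = - \frac{28}{31} \cdot 199 = \left(-28\right) \frac{1}{31} \cdot 199 = \left(- \frac{28}{31}\right) 199 = - \frac{5572}{31}$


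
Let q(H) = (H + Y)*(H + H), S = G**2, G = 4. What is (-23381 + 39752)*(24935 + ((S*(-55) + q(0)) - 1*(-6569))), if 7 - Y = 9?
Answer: 501345504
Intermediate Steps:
Y = -2 (Y = 7 - 1*9 = 7 - 9 = -2)
S = 16 (S = 4**2 = 16)
q(H) = 2*H*(-2 + H) (q(H) = (H - 2)*(H + H) = (-2 + H)*(2*H) = 2*H*(-2 + H))
(-23381 + 39752)*(24935 + ((S*(-55) + q(0)) - 1*(-6569))) = (-23381 + 39752)*(24935 + ((16*(-55) + 2*0*(-2 + 0)) - 1*(-6569))) = 16371*(24935 + ((-880 + 2*0*(-2)) + 6569)) = 16371*(24935 + ((-880 + 0) + 6569)) = 16371*(24935 + (-880 + 6569)) = 16371*(24935 + 5689) = 16371*30624 = 501345504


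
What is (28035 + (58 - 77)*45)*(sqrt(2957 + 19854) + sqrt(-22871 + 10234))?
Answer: 27180*sqrt(22811) + 27180*I*sqrt(12637) ≈ 4.1051e+6 + 3.0554e+6*I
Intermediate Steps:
(28035 + (58 - 77)*45)*(sqrt(2957 + 19854) + sqrt(-22871 + 10234)) = (28035 - 19*45)*(sqrt(22811) + sqrt(-12637)) = (28035 - 855)*(sqrt(22811) + I*sqrt(12637)) = 27180*(sqrt(22811) + I*sqrt(12637)) = 27180*sqrt(22811) + 27180*I*sqrt(12637)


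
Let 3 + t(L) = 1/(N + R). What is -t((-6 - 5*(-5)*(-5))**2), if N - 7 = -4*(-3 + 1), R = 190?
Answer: 614/205 ≈ 2.9951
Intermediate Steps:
N = 15 (N = 7 - 4*(-3 + 1) = 7 - 4*(-2) = 7 + 8 = 15)
t(L) = -614/205 (t(L) = -3 + 1/(15 + 190) = -3 + 1/205 = -614/205)
-t((-6 - 5*(-5)*(-5))**2) = -1*(-614/205) = 614/205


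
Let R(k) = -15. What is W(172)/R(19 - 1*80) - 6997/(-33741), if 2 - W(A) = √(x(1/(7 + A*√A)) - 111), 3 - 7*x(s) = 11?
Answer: 12491/168705 + I*√5495/105 ≈ 0.074041 + 0.70598*I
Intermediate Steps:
x(s) = -8/7 (x(s) = 3/7 - ⅐*11 = 3/7 - 11/7 = -8/7)
W(A) = 2 - I*√5495/7 (W(A) = 2 - √(-8/7 - 111) = 2 - √(-785/7) = 2 - I*√5495/7)
W(172)/R(19 - 1*80) - 6997/(-33741) = (2 - I*√5495/7)/(-15) - 6997/(-33741) = (2 - I*√5495/7)*(-1/15) - 6997*(-1/33741) = (-2/15 + I*√5495/105) + 6997/33741 = 12491/168705 + I*√5495/105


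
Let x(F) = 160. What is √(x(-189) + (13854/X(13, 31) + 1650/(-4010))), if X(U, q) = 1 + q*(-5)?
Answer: 16*√259305046/30877 ≈ 8.3443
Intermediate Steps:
X(U, q) = 1 - 5*q
√(x(-189) + (13854/X(13, 31) + 1650/(-4010))) = √(160 + (13854/(1 - 5*31) + 1650/(-4010))) = √(160 + (13854/(1 - 155) + 1650*(-1/4010))) = √(160 + (13854/(-154) - 165/401)) = √(160 + (13854*(-1/154) - 165/401)) = √(160 + (-6927/77 - 165/401)) = √(160 - 2790432/30877) = √(2149888/30877) = 16*√259305046/30877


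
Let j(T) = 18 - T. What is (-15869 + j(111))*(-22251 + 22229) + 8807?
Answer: 359971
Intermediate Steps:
(-15869 + j(111))*(-22251 + 22229) + 8807 = (-15869 + (18 - 1*111))*(-22251 + 22229) + 8807 = (-15869 + (18 - 111))*(-22) + 8807 = (-15869 - 93)*(-22) + 8807 = -15962*(-22) + 8807 = 351164 + 8807 = 359971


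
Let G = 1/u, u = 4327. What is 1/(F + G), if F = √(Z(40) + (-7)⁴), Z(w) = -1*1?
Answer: -4327/44935029599 + 374458580*√6/44935029599 ≈ 0.020412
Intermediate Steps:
Z(w) = -1
G = 1/4327 ≈ 0.00023111
F = 20*√6 (F = √(-1 + (-7)⁴) = √(-1 + 2401) = √2400 = 20*√6 ≈ 48.990)
1/(F + G) = 1/(20*√6 + 1/4327) = 1/(1/4327 + 20*√6)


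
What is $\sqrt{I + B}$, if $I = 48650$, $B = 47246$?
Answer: $2 \sqrt{23974} \approx 309.67$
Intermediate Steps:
$\sqrt{I + B} = \sqrt{48650 + 47246} = \sqrt{95896} = 2 \sqrt{23974}$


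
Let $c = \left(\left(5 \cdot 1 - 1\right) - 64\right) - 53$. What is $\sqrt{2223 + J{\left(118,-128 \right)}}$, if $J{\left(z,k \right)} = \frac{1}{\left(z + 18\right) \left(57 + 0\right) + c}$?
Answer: $\frac{\sqrt{129721663222}}{7639} \approx 47.149$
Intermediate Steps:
$c = -113$ ($c = \left(\left(5 - 1\right) - 64\right) - 53 = \left(4 - 64\right) - 53 = -60 - 53 = -113$)
$J{\left(z,k \right)} = \frac{1}{913 + 57 z}$ ($J{\left(z,k \right)} = \frac{1}{\left(z + 18\right) \left(57 + 0\right) - 113} = \frac{1}{\left(18 + z\right) 57 - 113} = \frac{1}{\left(1026 + 57 z\right) - 113} = \frac{1}{913 + 57 z}$)
$\sqrt{2223 + J{\left(118,-128 \right)}} = \sqrt{2223 + \frac{1}{913 + 57 \cdot 118}} = \sqrt{2223 + \frac{1}{913 + 6726}} = \sqrt{2223 + \frac{1}{7639}} = \sqrt{\frac{16981498}{7639}} = \frac{\sqrt{129721663222}}{7639}$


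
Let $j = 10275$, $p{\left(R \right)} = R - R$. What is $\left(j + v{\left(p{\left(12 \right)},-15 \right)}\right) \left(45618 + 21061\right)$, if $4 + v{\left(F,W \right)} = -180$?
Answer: $672857789$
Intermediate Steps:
$p{\left(R \right)} = 0$
$v{\left(F,W \right)} = -184$ ($v{\left(F,W \right)} = -4 - 180 = -184$)
$\left(j + v{\left(p{\left(12 \right)},-15 \right)}\right) \left(45618 + 21061\right) = \left(10275 - 184\right) \left(45618 + 21061\right) = 10091 \cdot 66679 = 672857789$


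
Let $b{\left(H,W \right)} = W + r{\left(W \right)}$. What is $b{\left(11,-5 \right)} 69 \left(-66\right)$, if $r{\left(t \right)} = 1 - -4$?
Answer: $0$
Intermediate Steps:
$r{\left(t \right)} = 5$ ($r{\left(t \right)} = 1 + 4 = 5$)
$b{\left(H,W \right)} = 5 + W$ ($b{\left(H,W \right)} = W + 5 = 5 + W$)
$b{\left(11,-5 \right)} 69 \left(-66\right) = \left(5 - 5\right) 69 \left(-66\right) = 0 \cdot 69 \left(-66\right) = 0 \left(-66\right) = 0$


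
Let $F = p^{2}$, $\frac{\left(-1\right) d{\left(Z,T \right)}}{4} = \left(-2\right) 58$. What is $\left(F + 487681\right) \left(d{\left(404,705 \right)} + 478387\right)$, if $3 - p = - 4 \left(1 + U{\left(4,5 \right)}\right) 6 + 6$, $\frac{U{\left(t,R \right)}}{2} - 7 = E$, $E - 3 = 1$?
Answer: $377852704782$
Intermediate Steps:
$E = 4$ ($E = 3 + 1 = 4$)
$d{\left(Z,T \right)} = 464$ ($d{\left(Z,T \right)} = - 4 \left(\left(-2\right) 58\right) = \left(-4\right) \left(-116\right) = 464$)
$U{\left(t,R \right)} = 22$ ($U{\left(t,R \right)} = 14 + 2 \cdot 4 = 14 + 8 = 22$)
$p = 549$ ($p = 3 - \left(- 4 \left(1 + 22\right) 6 + 6\right) = 3 - \left(- 4 \cdot 23 \cdot 6 + 6\right) = 3 - \left(\left(-4\right) 138 + 6\right) = 3 - \left(-552 + 6\right) = 3 - -546 = 3 + 546 = 549$)
$F = 301401$ ($F = 549^{2} = 301401$)
$\left(F + 487681\right) \left(d{\left(404,705 \right)} + 478387\right) = \left(301401 + 487681\right) \left(464 + 478387\right) = 789082 \cdot 478851 = 377852704782$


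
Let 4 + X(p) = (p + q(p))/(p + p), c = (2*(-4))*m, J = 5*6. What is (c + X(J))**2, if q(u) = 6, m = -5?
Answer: 33489/25 ≈ 1339.6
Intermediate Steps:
J = 30
c = 40 (c = (2*(-4))*(-5) = -8*(-5) = 40)
X(p) = -4 + (6 + p)/(2*p) (X(p) = -4 + (p + 6)/(p + p) = -4 + (6 + p)/((2*p)) = -4 + (6 + p)*(1/(2*p)) = -4 + (6 + p)/(2*p))
(c + X(J))**2 = (40 + (-7/2 + 3/30))**2 = (40 + (-7/2 + 3*(1/30)))**2 = (40 + (-7/2 + 1/10))**2 = (40 - 17/5)**2 = (183/5)**2 = 33489/25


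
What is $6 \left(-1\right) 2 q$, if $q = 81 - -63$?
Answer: $-1728$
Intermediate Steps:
$q = 144$ ($q = 81 + 63 = 144$)
$6 \left(-1\right) 2 q = 6 \left(-1\right) 2 \cdot 144 = \left(-6\right) 2 \cdot 144 = \left(-12\right) 144 = -1728$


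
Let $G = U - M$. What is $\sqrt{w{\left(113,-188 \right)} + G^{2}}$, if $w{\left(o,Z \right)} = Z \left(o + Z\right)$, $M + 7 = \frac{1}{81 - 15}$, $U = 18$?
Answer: $\frac{\sqrt{64138801}}{66} \approx 121.34$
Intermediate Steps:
$M = - \frac{461}{66}$ ($M = -7 + \frac{1}{81 - 15} = -7 + \frac{1}{66} = - \frac{461}{66} \approx -6.9848$)
$G = \frac{1649}{66}$ ($G = 18 - - \frac{461}{66} = 18 + \frac{461}{66} = \frac{1649}{66} \approx 24.985$)
$w{\left(o,Z \right)} = Z \left(Z + o\right)$
$\sqrt{w{\left(113,-188 \right)} + G^{2}} = \sqrt{- 188 \left(-188 + 113\right) + \left(\frac{1649}{66}\right)^{2}} = \sqrt{\left(-188\right) \left(-75\right) + \frac{2719201}{4356}} = \sqrt{14100 + \frac{2719201}{4356}} = \sqrt{\frac{64138801}{4356}} = \frac{\sqrt{64138801}}{66}$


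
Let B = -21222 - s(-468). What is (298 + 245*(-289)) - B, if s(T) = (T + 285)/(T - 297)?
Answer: -12567614/255 ≈ -49285.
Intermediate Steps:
s(T) = (285 + T)/(-297 + T)
B = -5411671/255 (B = -21222 - (285 - 468)/(-297 - 468) = -21222 - (-183)/(-765) = -21222 - (-1)*(-183)/765 = -21222 - 1*61/255 = -21222 - 61/255 = -5411671/255 ≈ -21222.)
(298 + 245*(-289)) - B = (298 + 245*(-289)) - 1*(-5411671/255) = (298 - 70805) + 5411671/255 = -70507 + 5411671/255 = -12567614/255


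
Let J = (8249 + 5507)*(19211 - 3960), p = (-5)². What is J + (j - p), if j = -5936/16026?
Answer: 1681069150535/8013 ≈ 2.0979e+8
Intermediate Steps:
j = -2968/8013 (j = -5936*1/16026 = -2968/8013 ≈ -0.37040)
p = 25
J = 209792756 (J = 13756*15251 = 209792756)
J + (j - p) = 209792756 + (-2968/8013 - 1*25) = 209792756 + (-2968/8013 - 25) = 209792756 - 203293/8013 = 1681069150535/8013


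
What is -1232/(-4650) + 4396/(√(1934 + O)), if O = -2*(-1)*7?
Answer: 616/2325 + 2198*√487/487 ≈ 99.866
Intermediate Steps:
O = 14 (O = 2*7 = 14)
-1232/(-4650) + 4396/(√(1934 + O)) = -1232/(-4650) + 4396/(√(1934 + 14)) = -1232*(-1/4650) + 4396/(√1948) = 616/2325 + 4396/((2*√487)) = 616/2325 + 4396*(√487/974) = 616/2325 + 2198*√487/487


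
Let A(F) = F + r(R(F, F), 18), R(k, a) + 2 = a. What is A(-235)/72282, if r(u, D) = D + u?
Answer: -227/36141 ≈ -0.0062810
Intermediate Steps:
R(k, a) = -2 + a
A(F) = 16 + 2*F (A(F) = F + (18 + (-2 + F)) = F + (16 + F) = 16 + 2*F)
A(-235)/72282 = (16 + 2*(-235))/72282 = (16 - 470)*(1/72282) = -454*1/72282 = -227/36141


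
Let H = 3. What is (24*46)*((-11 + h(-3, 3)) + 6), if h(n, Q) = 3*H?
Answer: 4416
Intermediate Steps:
h(n, Q) = 9 (h(n, Q) = 3*3 = 9)
(24*46)*((-11 + h(-3, 3)) + 6) = (24*46)*((-11 + 9) + 6) = 1104*(-2 + 6) = 1104*4 = 4416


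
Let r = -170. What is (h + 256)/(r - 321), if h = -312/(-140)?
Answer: -9038/17185 ≈ -0.52592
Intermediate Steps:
h = 78/35 (h = -312*(-1/140) = 78/35 ≈ 2.2286)
(h + 256)/(r - 321) = (78/35 + 256)/(-170 - 321) = (9038/35)/(-491) = (9038/35)*(-1/491) = -9038/17185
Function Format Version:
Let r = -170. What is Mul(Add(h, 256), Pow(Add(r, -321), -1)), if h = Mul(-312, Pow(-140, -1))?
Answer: Rational(-9038, 17185) ≈ -0.52592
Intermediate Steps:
h = Rational(78, 35) (h = Mul(-312, Rational(-1, 140)) = Rational(78, 35) ≈ 2.2286)
Mul(Add(h, 256), Pow(Add(r, -321), -1)) = Mul(Add(Rational(78, 35), 256), Pow(Add(-170, -321), -1)) = Mul(Rational(9038, 35), Pow(-491, -1)) = Mul(Rational(9038, 35), Rational(-1, 491)) = Rational(-9038, 17185)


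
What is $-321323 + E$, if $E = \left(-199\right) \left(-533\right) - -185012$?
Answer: $-30244$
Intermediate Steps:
$E = 291079$ ($E = 106067 + 185012 = 291079$)
$-321323 + E = -321323 + 291079 = -30244$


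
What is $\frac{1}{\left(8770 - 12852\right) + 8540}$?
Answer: $\frac{1}{4458} \approx 0.00022432$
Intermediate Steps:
$\frac{1}{\left(8770 - 12852\right) + 8540} = \frac{1}{-4082 + 8540} = \frac{1}{4458}$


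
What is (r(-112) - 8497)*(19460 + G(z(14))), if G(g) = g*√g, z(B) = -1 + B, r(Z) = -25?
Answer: -165838120 - 110786*√13 ≈ -1.6624e+8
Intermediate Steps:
G(g) = g^(3/2)
(r(-112) - 8497)*(19460 + G(z(14))) = (-25 - 8497)*(19460 + (-1 + 14)^(3/2)) = -8522*(19460 + 13^(3/2)) = -8522*(19460 + 13*√13) = -165838120 - 110786*√13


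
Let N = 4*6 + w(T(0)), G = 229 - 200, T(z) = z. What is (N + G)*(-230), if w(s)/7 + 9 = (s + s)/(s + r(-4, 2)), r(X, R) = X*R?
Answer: 2300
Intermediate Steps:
G = 29
r(X, R) = R*X
w(s) = -63 + 14*s/(-8 + s) (w(s) = -63 + 7*((s + s)/(s + 2*(-4))) = -63 + 7*((2*s)/(s - 8)) = -63 + 7*((2*s)/(-8 + s)) = -63 + 7*(2*s/(-8 + s)) = -63 + 14*s/(-8 + s))
N = -39 (N = 4*6 + 7*(72 - 7*0)/(-8 + 0) = 24 + 7*(72 + 0)/(-8) = 24 + 7*(-1/8)*72 = 24 - 63 = -39)
(N + G)*(-230) = (-39 + 29)*(-230) = -10*(-230) = 2300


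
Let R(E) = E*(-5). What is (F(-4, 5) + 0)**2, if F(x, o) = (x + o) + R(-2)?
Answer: 121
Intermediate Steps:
R(E) = -5*E
F(x, o) = 10 + o + x (F(x, o) = (x + o) - 5*(-2) = (o + x) + 10 = 10 + o + x)
(F(-4, 5) + 0)**2 = ((10 + 5 - 4) + 0)**2 = (11 + 0)**2 = 11**2 = 121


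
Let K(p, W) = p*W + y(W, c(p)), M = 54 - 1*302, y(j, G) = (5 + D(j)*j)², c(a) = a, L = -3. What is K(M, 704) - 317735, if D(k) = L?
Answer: 3947122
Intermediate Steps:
D(k) = -3
y(j, G) = (5 - 3*j)²
M = -248 (M = 54 - 302 = -248)
K(p, W) = (5 - 3*W)² + W*p (K(p, W) = p*W + (5 - 3*W)² = W*p + (5 - 3*W)² = (5 - 3*W)² + W*p)
K(M, 704) - 317735 = ((5 - 3*704)² + 704*(-248)) - 317735 = ((5 - 2112)² - 174592) - 317735 = ((-2107)² - 174592) - 317735 = (4439449 - 174592) - 317735 = 4264857 - 317735 = 3947122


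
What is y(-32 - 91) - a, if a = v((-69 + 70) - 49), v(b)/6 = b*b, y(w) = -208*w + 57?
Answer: 11817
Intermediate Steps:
y(w) = 57 - 208*w
v(b) = 6*b² (v(b) = 6*(b*b) = 6*b²)
a = 13824 (a = 6*((-69 + 70) - 49)² = 6*(1 - 49)² = 6*(-48)² = 6*2304 = 13824)
y(-32 - 91) - a = (57 - 208*(-32 - 91)) - 1*13824 = (57 - 208*(-123)) - 13824 = (57 + 25584) - 13824 = 25641 - 13824 = 11817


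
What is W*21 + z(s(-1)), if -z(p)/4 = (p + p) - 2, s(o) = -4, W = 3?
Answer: 103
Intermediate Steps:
z(p) = 8 - 8*p (z(p) = -4*((p + p) - 2) = -4*(2*p - 2) = -4*(-2 + 2*p) = 8 - 8*p)
W*21 + z(s(-1)) = 3*21 + (8 - 8*(-4)) = 63 + (8 + 32) = 63 + 40 = 103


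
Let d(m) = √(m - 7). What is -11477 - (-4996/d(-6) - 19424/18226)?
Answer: -104580189/9113 - 4996*I*√13/13 ≈ -11476.0 - 1385.6*I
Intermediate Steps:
d(m) = √(-7 + m)
-11477 - (-4996/d(-6) - 19424/18226) = -11477 - (-4996/√(-7 - 6) - 19424/18226) = -11477 - (-4996*(-I*√13/13) - 19424*1/18226) = -11477 - (-4996*(-I*√13/13) - 9712/9113) = -11477 - (-(-4996)*I*√13/13 - 9712/9113) = -11477 - (4996*I*√13/13 - 9712/9113) = -11477 - (-9712/9113 + 4996*I*√13/13) = -11477 + (9712/9113 - 4996*I*√13/13) = -104580189/9113 - 4996*I*√13/13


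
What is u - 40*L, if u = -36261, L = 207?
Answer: -44541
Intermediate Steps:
u - 40*L = -36261 - 40*207 = -36261 - 8280 = -44541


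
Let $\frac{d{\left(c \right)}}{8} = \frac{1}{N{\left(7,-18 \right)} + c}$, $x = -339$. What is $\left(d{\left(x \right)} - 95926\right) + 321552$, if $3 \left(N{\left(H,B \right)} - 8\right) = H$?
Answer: $\frac{111233606}{493} \approx 2.2563 \cdot 10^{5}$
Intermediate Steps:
$N{\left(H,B \right)} = 8 + \frac{H}{3}$
$d{\left(c \right)} = \frac{8}{\frac{31}{3} + c}$ ($d{\left(c \right)} = \frac{8}{\left(8 + \frac{1}{3} \cdot 7\right) + c} = \frac{8}{\left(8 + \frac{7}{3}\right) + c} = \frac{8}{\frac{31}{3} + c}$)
$\left(d{\left(x \right)} - 95926\right) + 321552 = \left(\frac{24}{31 + 3 \left(-339\right)} - 95926\right) + 321552 = \left(\frac{24}{31 - 1017} - 95926\right) + 321552 = \left(\frac{24}{-986} - 95926\right) + 321552 = \left(24 \left(- \frac{1}{986}\right) - 95926\right) + 321552 = \left(- \frac{12}{493} - 95926\right) + 321552 = - \frac{47291530}{493} + 321552 = \frac{111233606}{493}$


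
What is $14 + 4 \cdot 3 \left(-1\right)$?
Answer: $2$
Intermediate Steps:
$14 + 4 \cdot 3 \left(-1\right) = 14 + 12 \left(-1\right) = 14 - 12 = 2$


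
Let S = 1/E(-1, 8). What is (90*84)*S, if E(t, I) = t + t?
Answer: -3780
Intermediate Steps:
E(t, I) = 2*t
S = -½ (S = 1/(2*(-1)) = 1/(-2) = -½ ≈ -0.50000)
(90*84)*S = (90*84)*(-½) = 7560*(-½) = -3780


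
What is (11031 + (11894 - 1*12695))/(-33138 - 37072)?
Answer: -1023/7021 ≈ -0.14571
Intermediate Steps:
(11031 + (11894 - 1*12695))/(-33138 - 37072) = (11031 + (11894 - 12695))/(-70210) = (11031 - 801)*(-1/70210) = 10230*(-1/70210) = -1023/7021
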